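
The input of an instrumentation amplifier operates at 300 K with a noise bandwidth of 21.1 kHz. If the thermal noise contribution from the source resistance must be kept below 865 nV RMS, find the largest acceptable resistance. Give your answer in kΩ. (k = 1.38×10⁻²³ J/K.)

Johnson–Nyquist: V_n = √(4kTRB) ⇒ R = V_n² / (4kTB)
4kTB = 4 × 1.38×10⁻²³ × 300 × 2.11×10⁴ = 3.49×10⁻¹⁶
R = (8.65×10⁻⁷)² / 3.49×10⁻¹⁶ = 2.14×10³ Ω = 2.14 kΩ

2.14 kΩ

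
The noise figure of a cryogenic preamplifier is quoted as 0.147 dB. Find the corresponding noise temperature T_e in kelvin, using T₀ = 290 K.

9.98 K

F = 10^(0.147/10) = 1.03443
T_e = (F − 1)·T₀ = (1.03443 − 1) × 290 = 9.98 K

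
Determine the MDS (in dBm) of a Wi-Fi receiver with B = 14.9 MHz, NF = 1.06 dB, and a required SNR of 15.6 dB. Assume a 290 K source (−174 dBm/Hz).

Sensitivity = −174 + 10 log₁₀(B) + NF + SNR_min
= −174 + 71.73 + 1.06 + 15.6
= −85.61 dBm → −85.6 dBm

−85.6 dBm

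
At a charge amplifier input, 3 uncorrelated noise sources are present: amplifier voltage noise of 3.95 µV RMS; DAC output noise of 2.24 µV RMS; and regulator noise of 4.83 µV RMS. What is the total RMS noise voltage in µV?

Uncorrelated sources add in power (mean-square): V_tot = √(ΣV_i²)
V_tot = √[(3.95×10⁻⁶)² + (2.24×10⁻⁶)² + (4.83×10⁻⁶)²] = 6.63×10⁻⁶ V = 6.63 µV

6.63 µV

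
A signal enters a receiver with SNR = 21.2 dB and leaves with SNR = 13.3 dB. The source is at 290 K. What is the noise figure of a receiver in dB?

NF (dB) = SNR_in(dB) − SNR_out(dB) when the source is at T₀
NF = 21.2 − 13.3 = 7.9 dB

7.9 dB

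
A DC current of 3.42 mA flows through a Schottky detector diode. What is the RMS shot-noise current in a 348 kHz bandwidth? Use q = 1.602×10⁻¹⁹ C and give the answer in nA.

I_n = √(2qI·B)
2qI·B = 2 × 1.602×10⁻¹⁹ × 3.42×10⁻³ × 3.48×10⁵ = 3.81×10⁻¹⁶ A²
I_n = √(3.81×10⁻¹⁶) = 1.95×10⁻⁸ A = 19.5 nA

19.5 nA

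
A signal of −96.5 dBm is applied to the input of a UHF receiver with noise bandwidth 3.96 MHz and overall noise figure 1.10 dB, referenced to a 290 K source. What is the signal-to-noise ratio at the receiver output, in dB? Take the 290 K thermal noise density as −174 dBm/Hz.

10.4 dB

Noise floor: N = −174 + 10 log₁₀(B) + NF
10 log₁₀(3.96×10⁶) = 65.98 dB
N = −174 + 65.98 + 1.10 = −106.92 dBm
SNR = P_sig − N = −96.5 − (−106.92) = 10.42 dB → 10.4 dB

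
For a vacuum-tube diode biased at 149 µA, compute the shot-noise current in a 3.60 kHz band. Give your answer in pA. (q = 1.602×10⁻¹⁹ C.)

I_n = √(2qI·B)
2qI·B = 2 × 1.602×10⁻¹⁹ × 1.49×10⁻⁴ × 3.60×10³ = 1.72×10⁻¹⁹ A²
I_n = √(1.72×10⁻¹⁹) = 4.15×10⁻¹⁰ A = 415 pA

415 pA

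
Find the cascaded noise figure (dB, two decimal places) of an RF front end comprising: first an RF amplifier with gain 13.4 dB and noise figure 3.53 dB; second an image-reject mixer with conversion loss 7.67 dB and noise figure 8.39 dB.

Convert to linear (a loss of L dB is a gain of −L dB): F_i = 10^(NF_i/10), G_i = 10^(G_i,dB/10)
  Stage 1: F_1 = 10^(3.53/10) = 2.254, G_1 = 10^(13.4/10) = 21.88
  Stage 2: F_2 = 10^(8.39/10) = 6.902, G_2 = 10^(−7.67/10) = 0.1710
Friis cascade:
  F = 2.254 + (6.902 − 1)/21.88 = 2.524
NF = 10 log₁₀(2.524) = 4.02 dB

4.02 dB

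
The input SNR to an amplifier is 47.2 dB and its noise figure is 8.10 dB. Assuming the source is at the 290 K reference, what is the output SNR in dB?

39.10 dB

By definition F = SNR_in/SNR_out, so in dB: SNR_out = SNR_in − NF
SNR_out = 47.2 − 8.10 = 39.10 dB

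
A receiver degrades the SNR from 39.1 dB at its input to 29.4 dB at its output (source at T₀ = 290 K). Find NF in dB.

9.7 dB

NF (dB) = SNR_in(dB) − SNR_out(dB) when the source is at T₀
NF = 39.1 − 29.4 = 9.7 dB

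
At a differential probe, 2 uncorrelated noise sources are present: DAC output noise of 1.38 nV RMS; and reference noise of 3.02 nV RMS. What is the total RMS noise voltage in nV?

Uncorrelated sources add in power (mean-square): V_tot = √(ΣV_i²)
V_tot = √[(1.38×10⁻⁹)² + (3.02×10⁻⁹)²] = 3.32×10⁻⁹ V = 3.32 nV

3.32 nV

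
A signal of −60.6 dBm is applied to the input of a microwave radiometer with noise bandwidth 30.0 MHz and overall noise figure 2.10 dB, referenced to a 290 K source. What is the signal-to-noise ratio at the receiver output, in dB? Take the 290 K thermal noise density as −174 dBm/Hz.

Noise floor: N = −174 + 10 log₁₀(B) + NF
10 log₁₀(3.00×10⁷) = 74.77 dB
N = −174 + 74.77 + 2.10 = −97.13 dBm
SNR = P_sig − N = −60.6 − (−97.13) = 36.53 dB → 36.5 dB

36.5 dB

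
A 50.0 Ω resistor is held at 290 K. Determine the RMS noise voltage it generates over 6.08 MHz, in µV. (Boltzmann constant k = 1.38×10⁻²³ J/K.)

2.21 µV

V_n = √(4kTRB)
4kTRB = 4 × 1.38×10⁻²³ × 290 × 5.00×10¹ × 6.08×10⁶ = 4.87×10⁻¹² V²
V_n = √(4.87×10⁻¹²) = 2.21×10⁻⁶ V = 2.21 µV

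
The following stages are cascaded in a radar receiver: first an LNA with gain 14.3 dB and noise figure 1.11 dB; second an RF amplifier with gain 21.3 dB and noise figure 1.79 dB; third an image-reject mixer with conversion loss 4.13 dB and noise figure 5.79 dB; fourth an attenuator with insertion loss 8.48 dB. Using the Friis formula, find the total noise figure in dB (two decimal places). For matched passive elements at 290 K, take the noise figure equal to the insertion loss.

1.19 dB

Convert to linear (a loss of L dB is a gain of −L dB): F_i = 10^(NF_i/10), G_i = 10^(G_i,dB/10)
  Stage 1: F_1 = 10^(1.11/10) = 1.291, G_1 = 10^(14.3/10) = 26.92
  Stage 2: F_2 = 10^(1.79/10) = 1.510, G_2 = 10^(21.3/10) = 134.9
  Stage 3: F_3 = 10^(5.79/10) = 3.793, G_3 = 10^(−4.13/10) = 0.3864
  Stage 4: F_4 = 10^(8.48/10) = 7.047, G_4 = 10^(−8.48/10) = 0.1419
Friis cascade:
  F = 1.291 + (1.510 − 1)/26.92 + (3.793 − 1)/3631 + (7.047 − 1)/1403 = 1.315
NF = 10 log₁₀(1.315) = 1.19 dB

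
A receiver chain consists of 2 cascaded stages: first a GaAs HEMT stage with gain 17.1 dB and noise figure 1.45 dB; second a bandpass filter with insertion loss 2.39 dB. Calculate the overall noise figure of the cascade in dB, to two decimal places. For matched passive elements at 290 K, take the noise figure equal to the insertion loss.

Convert to linear (a loss of L dB is a gain of −L dB): F_i = 10^(NF_i/10), G_i = 10^(G_i,dB/10)
  Stage 1: F_1 = 10^(1.45/10) = 1.396, G_1 = 10^(17.1/10) = 51.29
  Stage 2: F_2 = 10^(2.39/10) = 1.734, G_2 = 10^(−2.39/10) = 0.5768
Friis cascade:
  F = 1.396 + (1.734 − 1)/51.29 = 1.411
NF = 10 log₁₀(1.411) = 1.49 dB

1.49 dB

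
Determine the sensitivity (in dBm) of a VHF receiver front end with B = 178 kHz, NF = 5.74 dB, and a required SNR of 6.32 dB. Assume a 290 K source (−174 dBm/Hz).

−109.4 dBm

Sensitivity = −174 + 10 log₁₀(B) + NF + SNR_min
= −174 + 52.5 + 5.74 + 6.32
= −109.44 dBm → −109.4 dBm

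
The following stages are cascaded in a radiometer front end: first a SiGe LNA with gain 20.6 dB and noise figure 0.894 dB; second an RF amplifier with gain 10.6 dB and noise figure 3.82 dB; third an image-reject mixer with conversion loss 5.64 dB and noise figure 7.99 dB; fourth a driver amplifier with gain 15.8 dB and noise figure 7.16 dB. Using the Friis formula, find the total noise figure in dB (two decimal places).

Convert to linear (a loss of L dB is a gain of −L dB): F_i = 10^(NF_i/10), G_i = 10^(G_i,dB/10)
  Stage 1: F_1 = 10^(0.894/10) = 1.229, G_1 = 10^(20.6/10) = 114.8
  Stage 2: F_2 = 10^(3.82/10) = 2.410, G_2 = 10^(10.6/10) = 11.48
  Stage 3: F_3 = 10^(7.99/10) = 6.295, G_3 = 10^(−5.64/10) = 0.2729
  Stage 4: F_4 = 10^(7.16/10) = 5.200, G_4 = 10^(15.8/10) = 38.02
Friis cascade:
  F = 1.229 + (2.410 − 1)/114.8 + (6.295 − 1)/1318 + (5.200 − 1)/359.7 = 1.257
NF = 10 log₁₀(1.257) = 0.99 dB

0.99 dB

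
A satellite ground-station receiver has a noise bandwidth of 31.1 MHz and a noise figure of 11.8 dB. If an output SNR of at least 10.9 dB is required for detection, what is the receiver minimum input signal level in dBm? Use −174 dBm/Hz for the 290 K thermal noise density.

Sensitivity = −174 + 10 log₁₀(B) + NF + SNR_min
= −174 + 74.93 + 11.8 + 10.9
= −76.37 dBm → −76.4 dBm

−76.4 dBm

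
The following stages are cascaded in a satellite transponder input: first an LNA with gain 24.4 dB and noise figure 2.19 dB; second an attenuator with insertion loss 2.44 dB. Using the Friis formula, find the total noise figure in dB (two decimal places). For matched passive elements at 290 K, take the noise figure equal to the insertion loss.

2.20 dB

Convert to linear (a loss of L dB is a gain of −L dB): F_i = 10^(NF_i/10), G_i = 10^(G_i,dB/10)
  Stage 1: F_1 = 10^(2.19/10) = 1.656, G_1 = 10^(24.4/10) = 275.4
  Stage 2: F_2 = 10^(2.44/10) = 1.754, G_2 = 10^(−2.44/10) = 0.5702
Friis cascade:
  F = 1.656 + (1.754 − 1)/275.4 = 1.659
NF = 10 log₁₀(1.659) = 2.20 dB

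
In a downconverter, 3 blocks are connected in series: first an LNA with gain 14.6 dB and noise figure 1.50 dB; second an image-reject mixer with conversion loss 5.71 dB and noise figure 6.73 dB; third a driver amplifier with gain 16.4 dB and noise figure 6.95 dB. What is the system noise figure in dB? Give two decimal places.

3.12 dB

Convert to linear (a loss of L dB is a gain of −L dB): F_i = 10^(NF_i/10), G_i = 10^(G_i,dB/10)
  Stage 1: F_1 = 10^(1.50/10) = 1.413, G_1 = 10^(14.6/10) = 28.84
  Stage 2: F_2 = 10^(6.73/10) = 4.710, G_2 = 10^(−5.71/10) = 0.2685
  Stage 3: F_3 = 10^(6.95/10) = 4.955, G_3 = 10^(16.4/10) = 43.65
Friis cascade:
  F = 1.413 + (4.710 − 1)/28.84 + (4.955 − 1)/7.745 = 2.052
NF = 10 log₁₀(2.052) = 3.12 dB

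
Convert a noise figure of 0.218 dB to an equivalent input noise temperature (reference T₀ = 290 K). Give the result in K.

14.9 K

F = 10^(0.218/10) = 1.05148
T_e = (F − 1)·T₀ = (1.05148 − 1) × 290 = 14.9 K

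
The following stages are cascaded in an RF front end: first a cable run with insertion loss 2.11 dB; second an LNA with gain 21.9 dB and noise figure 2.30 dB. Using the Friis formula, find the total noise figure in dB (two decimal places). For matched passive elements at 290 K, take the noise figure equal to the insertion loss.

Convert to linear (a loss of L dB is a gain of −L dB): F_i = 10^(NF_i/10), G_i = 10^(G_i,dB/10)
  Stage 1: F_1 = 10^(2.11/10) = 1.626, G_1 = 10^(−2.11/10) = 0.6152
  Stage 2: F_2 = 10^(2.30/10) = 1.698, G_2 = 10^(21.9/10) = 154.9
Friis cascade:
  F = 1.626 + (1.698 − 1)/0.6152 = 2.761
NF = 10 log₁₀(2.761) = 4.41 dB

4.41 dB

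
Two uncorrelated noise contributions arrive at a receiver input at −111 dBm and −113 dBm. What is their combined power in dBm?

−108.9 dBm

Convert to linear, add, convert back:
P₁ = 7.94×10⁻¹⁵ W, P₂ = 5.01×10⁻¹⁵ W
P_tot = 1.30×10⁻¹⁴ W → 10 log₁₀(P_tot / 10⁻³) = −108.9 dBm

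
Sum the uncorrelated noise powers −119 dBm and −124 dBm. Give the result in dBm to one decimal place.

−117.8 dBm

Convert to linear, add, convert back:
P₁ = 1.26×10⁻¹⁵ W, P₂ = 3.98×10⁻¹⁶ W
P_tot = 1.66×10⁻¹⁵ W → 10 log₁₀(P_tot / 10⁻³) = −117.8 dBm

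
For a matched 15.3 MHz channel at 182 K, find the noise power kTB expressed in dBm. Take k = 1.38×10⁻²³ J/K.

−104.2 dBm

P_n = kTB = 1.38×10⁻²³ × 182 × 1.53×10⁷ = 3.84×10⁻¹⁴ W
In dBm: 10 log₁₀(3.84×10⁻¹⁴ / 10⁻³) = −104.2 dBm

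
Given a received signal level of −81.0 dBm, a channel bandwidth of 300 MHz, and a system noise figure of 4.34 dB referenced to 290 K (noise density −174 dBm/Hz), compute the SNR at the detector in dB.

Noise floor: N = −174 + 10 log₁₀(B) + NF
10 log₁₀(3.00×10⁸) = 84.77 dB
N = −174 + 84.77 + 4.34 = −84.89 dBm
SNR = P_sig − N = −81.0 − (−84.89) = 3.89 dB → 3.9 dB

3.9 dB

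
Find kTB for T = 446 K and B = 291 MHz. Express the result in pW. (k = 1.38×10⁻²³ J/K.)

1.79 pW

P_n = kTB = 1.38×10⁻²³ × 446 × 2.91×10⁸ = 1.79×10⁻¹² W = 1.79 pW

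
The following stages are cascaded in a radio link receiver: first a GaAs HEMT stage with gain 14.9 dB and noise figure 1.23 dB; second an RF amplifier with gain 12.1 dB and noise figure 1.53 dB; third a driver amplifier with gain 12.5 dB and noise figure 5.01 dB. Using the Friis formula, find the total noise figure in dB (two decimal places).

1.29 dB

Convert to linear (a loss of L dB is a gain of −L dB): F_i = 10^(NF_i/10), G_i = 10^(G_i,dB/10)
  Stage 1: F_1 = 10^(1.23/10) = 1.327, G_1 = 10^(14.9/10) = 30.90
  Stage 2: F_2 = 10^(1.53/10) = 1.422, G_2 = 10^(12.1/10) = 16.22
  Stage 3: F_3 = 10^(5.01/10) = 3.170, G_3 = 10^(12.5/10) = 17.78
Friis cascade:
  F = 1.327 + (1.422 − 1)/30.90 + (3.170 − 1)/501.2 = 1.345
NF = 10 log₁₀(1.345) = 1.29 dB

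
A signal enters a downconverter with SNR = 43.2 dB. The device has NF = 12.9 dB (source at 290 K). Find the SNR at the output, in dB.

30.3 dB

By definition F = SNR_in/SNR_out, so in dB: SNR_out = SNR_in − NF
SNR_out = 43.2 − 12.9 = 30.3 dB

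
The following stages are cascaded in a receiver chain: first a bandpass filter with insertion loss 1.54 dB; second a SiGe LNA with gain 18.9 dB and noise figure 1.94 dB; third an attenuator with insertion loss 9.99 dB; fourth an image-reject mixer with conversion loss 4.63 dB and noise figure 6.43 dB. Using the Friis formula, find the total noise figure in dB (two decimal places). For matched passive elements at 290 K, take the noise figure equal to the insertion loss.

Convert to linear (a loss of L dB is a gain of −L dB): F_i = 10^(NF_i/10), G_i = 10^(G_i,dB/10)
  Stage 1: F_1 = 10^(1.54/10) = 1.426, G_1 = 10^(−1.54/10) = 0.7015
  Stage 2: F_2 = 10^(1.94/10) = 1.563, G_2 = 10^(18.9/10) = 77.62
  Stage 3: F_3 = 10^(9.99/10) = 9.977, G_3 = 10^(−9.99/10) = 0.1002
  Stage 4: F_4 = 10^(6.43/10) = 4.395, G_4 = 10^(−4.63/10) = 0.3443
Friis cascade:
  F = 1.426 + (1.563 − 1)/0.7015 + (9.977 − 1)/54.45 + (4.395 − 1)/5.458 = 3.015
NF = 10 log₁₀(3.015) = 4.79 dB

4.79 dB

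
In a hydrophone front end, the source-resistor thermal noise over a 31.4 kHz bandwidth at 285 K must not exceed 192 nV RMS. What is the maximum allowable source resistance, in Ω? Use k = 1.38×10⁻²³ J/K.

Johnson–Nyquist: V_n = √(4kTRB) ⇒ R = V_n² / (4kTB)
4kTB = 4 × 1.38×10⁻²³ × 285 × 3.14×10⁴ = 4.94×10⁻¹⁶
R = (1.92×10⁻⁷)² / 4.94×10⁻¹⁶ = 7.46×10¹ Ω = 74.6 Ω

74.6 Ω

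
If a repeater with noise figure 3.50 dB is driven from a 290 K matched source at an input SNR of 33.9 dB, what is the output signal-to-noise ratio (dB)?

By definition F = SNR_in/SNR_out, so in dB: SNR_out = SNR_in − NF
SNR_out = 33.9 − 3.50 = 30.40 dB

30.40 dB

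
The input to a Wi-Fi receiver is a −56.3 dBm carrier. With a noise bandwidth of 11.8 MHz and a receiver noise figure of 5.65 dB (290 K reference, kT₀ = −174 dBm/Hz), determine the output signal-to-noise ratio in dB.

Noise floor: N = −174 + 10 log₁₀(B) + NF
10 log₁₀(1.18×10⁷) = 70.72 dB
N = −174 + 70.72 + 5.65 = −97.63 dBm
SNR = P_sig − N = −56.3 − (−97.63) = 41.33 dB → 41.3 dB

41.3 dB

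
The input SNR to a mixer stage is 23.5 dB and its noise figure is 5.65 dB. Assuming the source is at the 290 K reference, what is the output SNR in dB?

17.85 dB

By definition F = SNR_in/SNR_out, so in dB: SNR_out = SNR_in − NF
SNR_out = 23.5 − 5.65 = 17.85 dB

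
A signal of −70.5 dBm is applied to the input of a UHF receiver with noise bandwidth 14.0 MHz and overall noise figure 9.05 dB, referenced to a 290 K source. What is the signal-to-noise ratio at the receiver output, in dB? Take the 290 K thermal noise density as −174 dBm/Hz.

23.0 dB

Noise floor: N = −174 + 10 log₁₀(B) + NF
10 log₁₀(1.40×10⁷) = 71.46 dB
N = −174 + 71.46 + 9.05 = −93.49 dBm
SNR = P_sig − N = −70.5 − (−93.49) = 22.99 dB → 23.0 dB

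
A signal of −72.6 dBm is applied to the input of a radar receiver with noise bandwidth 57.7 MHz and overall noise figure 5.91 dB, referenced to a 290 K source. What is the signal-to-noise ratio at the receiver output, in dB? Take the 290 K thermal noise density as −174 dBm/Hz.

17.9 dB

Noise floor: N = −174 + 10 log₁₀(B) + NF
10 log₁₀(5.77×10⁷) = 77.61 dB
N = −174 + 77.61 + 5.91 = −90.48 dBm
SNR = P_sig − N = −72.6 − (−90.48) = 17.88 dB → 17.9 dB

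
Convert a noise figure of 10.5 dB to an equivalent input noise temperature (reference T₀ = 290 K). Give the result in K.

2964 K

F = 10^(10.5/10) = 11.2202
T_e = (F − 1)·T₀ = (11.2202 − 1) × 290 = 2964 K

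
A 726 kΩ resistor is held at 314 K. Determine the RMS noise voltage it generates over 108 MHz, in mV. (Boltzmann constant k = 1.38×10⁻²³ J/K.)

V_n = √(4kTRB)
4kTRB = 4 × 1.38×10⁻²³ × 314 × 7.26×10⁵ × 1.08×10⁸ = 1.36×10⁻⁶ V²
V_n = √(1.36×10⁻⁶) = 1.17×10⁻³ V = 1.17 mV

1.17 mV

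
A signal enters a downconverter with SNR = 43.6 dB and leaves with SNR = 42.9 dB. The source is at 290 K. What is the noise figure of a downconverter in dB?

NF (dB) = SNR_in(dB) − SNR_out(dB) when the source is at T₀
NF = 43.6 − 42.9 = 0.7 dB

0.7 dB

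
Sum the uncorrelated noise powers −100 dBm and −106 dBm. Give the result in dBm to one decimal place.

−99.0 dBm

Convert to linear, add, convert back:
P₁ = 1.00×10⁻¹³ W, P₂ = 2.51×10⁻¹⁴ W
P_tot = 1.25×10⁻¹³ W → 10 log₁₀(P_tot / 10⁻³) = −99.0 dBm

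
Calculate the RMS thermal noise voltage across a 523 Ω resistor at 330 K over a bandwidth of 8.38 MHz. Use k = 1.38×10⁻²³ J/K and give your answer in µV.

8.94 µV

V_n = √(4kTRB)
4kTRB = 4 × 1.38×10⁻²³ × 330 × 5.23×10² × 8.38×10⁶ = 7.98×10⁻¹¹ V²
V_n = √(7.98×10⁻¹¹) = 8.94×10⁻⁶ V = 8.94 µV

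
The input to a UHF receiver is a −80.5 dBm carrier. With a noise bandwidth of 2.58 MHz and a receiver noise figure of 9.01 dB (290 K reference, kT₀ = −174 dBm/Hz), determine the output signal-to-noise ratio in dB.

Noise floor: N = −174 + 10 log₁₀(B) + NF
10 log₁₀(2.58×10⁶) = 64.12 dB
N = −174 + 64.12 + 9.01 = −100.87 dBm
SNR = P_sig − N = −80.5 − (−100.87) = 20.37 dB → 20.4 dB

20.4 dB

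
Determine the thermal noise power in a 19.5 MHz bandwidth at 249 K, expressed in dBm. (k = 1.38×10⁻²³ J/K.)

−101.7 dBm

P_n = kTB = 1.38×10⁻²³ × 249 × 1.95×10⁷ = 6.70×10⁻¹⁴ W
In dBm: 10 log₁₀(6.70×10⁻¹⁴ / 10⁻³) = −101.7 dBm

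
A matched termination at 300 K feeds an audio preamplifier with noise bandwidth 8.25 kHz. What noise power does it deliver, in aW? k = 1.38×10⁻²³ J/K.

34.2 aW

P_n = kTB = 1.38×10⁻²³ × 300 × 8.25×10³ = 3.42×10⁻¹⁷ W = 34.2 aW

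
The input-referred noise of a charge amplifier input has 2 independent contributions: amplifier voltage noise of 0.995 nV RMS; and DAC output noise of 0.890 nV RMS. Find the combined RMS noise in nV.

Uncorrelated sources add in power (mean-square): V_tot = √(ΣV_i²)
V_tot = √[(9.95×10⁻¹⁰)² + (8.90×10⁻¹⁰)²] = 1.33×10⁻⁹ V = 1.33 nV

1.33 nV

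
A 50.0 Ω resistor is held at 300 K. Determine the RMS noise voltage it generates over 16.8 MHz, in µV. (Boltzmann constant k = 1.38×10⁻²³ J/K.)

V_n = √(4kTRB)
4kTRB = 4 × 1.38×10⁻²³ × 300 × 5.00×10¹ × 1.68×10⁷ = 1.39×10⁻¹¹ V²
V_n = √(1.39×10⁻¹¹) = 3.73×10⁻⁶ V = 3.73 µV

3.73 µV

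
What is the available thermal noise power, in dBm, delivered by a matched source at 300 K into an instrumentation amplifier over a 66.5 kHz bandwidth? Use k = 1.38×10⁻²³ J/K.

−125.6 dBm

P_n = kTB = 1.38×10⁻²³ × 300 × 6.65×10⁴ = 2.75×10⁻¹⁶ W
In dBm: 10 log₁₀(2.75×10⁻¹⁶ / 10⁻³) = −125.6 dBm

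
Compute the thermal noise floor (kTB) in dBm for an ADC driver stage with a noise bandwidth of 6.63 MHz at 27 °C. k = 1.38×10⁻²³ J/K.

−105.6 dBm

T = 27 °C + 273.15 = 300.15 K
P_n = kTB = 1.38×10⁻²³ × 300.15 × 6.63×10⁶ = 2.75×10⁻¹⁴ W
In dBm: 10 log₁₀(2.75×10⁻¹⁴ / 10⁻³) = −105.6 dBm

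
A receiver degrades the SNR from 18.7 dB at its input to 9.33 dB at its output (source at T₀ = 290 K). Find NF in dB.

NF (dB) = SNR_in(dB) − SNR_out(dB) when the source is at T₀
NF = 18.7 − 9.33 = 9.37 dB

9.37 dB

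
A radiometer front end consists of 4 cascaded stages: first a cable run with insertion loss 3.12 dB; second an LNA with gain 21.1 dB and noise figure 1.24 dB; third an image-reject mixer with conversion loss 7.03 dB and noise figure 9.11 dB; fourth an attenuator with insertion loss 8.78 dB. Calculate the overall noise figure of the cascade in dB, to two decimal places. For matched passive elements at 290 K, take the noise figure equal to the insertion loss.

5.28 dB

Convert to linear (a loss of L dB is a gain of −L dB): F_i = 10^(NF_i/10), G_i = 10^(G_i,dB/10)
  Stage 1: F_1 = 10^(3.12/10) = 2.051, G_1 = 10^(−3.12/10) = 0.4875
  Stage 2: F_2 = 10^(1.24/10) = 1.330, G_2 = 10^(21.1/10) = 128.8
  Stage 3: F_3 = 10^(9.11/10) = 8.147, G_3 = 10^(−7.03/10) = 0.1982
  Stage 4: F_4 = 10^(8.78/10) = 7.551, G_4 = 10^(−8.78/10) = 0.1324
Friis cascade:
  F = 2.051 + (1.330 − 1)/0.4875 + (8.147 − 1)/62.81 + (7.551 − 1)/12.45 = 3.369
NF = 10 log₁₀(3.369) = 5.28 dB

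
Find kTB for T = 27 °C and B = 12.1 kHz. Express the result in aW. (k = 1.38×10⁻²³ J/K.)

50.1 aW

T = 27 °C + 273.15 = 300.15 K
P_n = kTB = 1.38×10⁻²³ × 300.15 × 1.21×10⁴ = 5.01×10⁻¹⁷ W = 50.1 aW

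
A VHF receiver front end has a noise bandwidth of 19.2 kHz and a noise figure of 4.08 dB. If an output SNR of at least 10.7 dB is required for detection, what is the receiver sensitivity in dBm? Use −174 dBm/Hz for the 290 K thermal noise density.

−116.4 dBm

Sensitivity = −174 + 10 log₁₀(B) + NF + SNR_min
= −174 + 42.83 + 4.08 + 10.7
= −116.39 dBm → −116.4 dBm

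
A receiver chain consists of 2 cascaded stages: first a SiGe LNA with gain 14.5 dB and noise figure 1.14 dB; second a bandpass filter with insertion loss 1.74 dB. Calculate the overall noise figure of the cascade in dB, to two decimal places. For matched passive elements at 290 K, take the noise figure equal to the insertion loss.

Convert to linear (a loss of L dB is a gain of −L dB): F_i = 10^(NF_i/10), G_i = 10^(G_i,dB/10)
  Stage 1: F_1 = 10^(1.14/10) = 1.300, G_1 = 10^(14.5/10) = 28.18
  Stage 2: F_2 = 10^(1.74/10) = 1.493, G_2 = 10^(−1.74/10) = 0.6699
Friis cascade:
  F = 1.300 + (1.493 − 1)/28.18 = 1.318
NF = 10 log₁₀(1.318) = 1.20 dB

1.20 dB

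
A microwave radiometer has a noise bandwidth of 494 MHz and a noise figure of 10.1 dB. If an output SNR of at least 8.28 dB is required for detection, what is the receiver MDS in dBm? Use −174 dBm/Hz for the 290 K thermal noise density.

−68.7 dBm

Sensitivity = −174 + 10 log₁₀(B) + NF + SNR_min
= −174 + 86.94 + 10.1 + 8.28
= −68.68 dBm → −68.7 dBm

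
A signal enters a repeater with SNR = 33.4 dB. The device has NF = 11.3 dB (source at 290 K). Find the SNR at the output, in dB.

22.1 dB

By definition F = SNR_in/SNR_out, so in dB: SNR_out = SNR_in − NF
SNR_out = 33.4 − 11.3 = 22.1 dB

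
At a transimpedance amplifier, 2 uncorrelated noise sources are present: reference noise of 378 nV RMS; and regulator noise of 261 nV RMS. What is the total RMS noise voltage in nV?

459 nV

Uncorrelated sources add in power (mean-square): V_tot = √(ΣV_i²)
V_tot = √[(3.78×10⁻⁷)² + (2.61×10⁻⁷)²] = 4.59×10⁻⁷ V = 459 nV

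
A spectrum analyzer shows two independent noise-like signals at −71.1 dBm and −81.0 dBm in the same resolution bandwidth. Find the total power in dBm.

−70.7 dBm

Convert to linear, add, convert back:
P₁ = 7.76×10⁻¹¹ W, P₂ = 7.94×10⁻¹² W
P_tot = 8.56×10⁻¹¹ W → 10 log₁₀(P_tot / 10⁻³) = −70.7 dBm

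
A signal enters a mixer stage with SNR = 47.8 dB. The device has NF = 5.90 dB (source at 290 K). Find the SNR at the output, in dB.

By definition F = SNR_in/SNR_out, so in dB: SNR_out = SNR_in − NF
SNR_out = 47.8 − 5.90 = 41.90 dB

41.90 dB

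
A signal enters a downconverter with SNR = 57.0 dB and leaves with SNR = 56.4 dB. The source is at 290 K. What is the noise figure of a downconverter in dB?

NF (dB) = SNR_in(dB) − SNR_out(dB) when the source is at T₀
NF = 57.0 − 56.4 = 0.6 dB

0.6 dB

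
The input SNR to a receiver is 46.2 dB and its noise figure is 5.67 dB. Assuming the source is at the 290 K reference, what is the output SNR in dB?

40.53 dB

By definition F = SNR_in/SNR_out, so in dB: SNR_out = SNR_in − NF
SNR_out = 46.2 − 5.67 = 40.53 dB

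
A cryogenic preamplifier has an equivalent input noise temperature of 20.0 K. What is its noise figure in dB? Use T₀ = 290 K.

F = 1 + T_e/T₀ = 1 + 20.0/290 = 1.06897
NF = 10 log₁₀(1.06897) = 0.290 dB

0.290 dB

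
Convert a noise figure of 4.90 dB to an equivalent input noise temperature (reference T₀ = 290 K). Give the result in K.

606 K

F = 10^(4.90/10) = 3.0903
T_e = (F − 1)·T₀ = (3.0903 − 1) × 290 = 606 K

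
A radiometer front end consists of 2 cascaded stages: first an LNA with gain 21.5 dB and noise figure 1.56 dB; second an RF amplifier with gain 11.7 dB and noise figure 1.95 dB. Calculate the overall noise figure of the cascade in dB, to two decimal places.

Convert to linear (a loss of L dB is a gain of −L dB): F_i = 10^(NF_i/10), G_i = 10^(G_i,dB/10)
  Stage 1: F_1 = 10^(1.56/10) = 1.432, G_1 = 10^(21.5/10) = 141.3
  Stage 2: F_2 = 10^(1.95/10) = 1.567, G_2 = 10^(11.7/10) = 14.79
Friis cascade:
  F = 1.432 + (1.567 − 1)/141.3 = 1.436
NF = 10 log₁₀(1.436) = 1.57 dB

1.57 dB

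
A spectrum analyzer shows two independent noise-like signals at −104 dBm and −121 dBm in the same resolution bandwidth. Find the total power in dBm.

Convert to linear, add, convert back:
P₁ = 3.98×10⁻¹⁴ W, P₂ = 7.94×10⁻¹⁶ W
P_tot = 4.06×10⁻¹⁴ W → 10 log₁₀(P_tot / 10⁻³) = −103.9 dBm

−103.9 dBm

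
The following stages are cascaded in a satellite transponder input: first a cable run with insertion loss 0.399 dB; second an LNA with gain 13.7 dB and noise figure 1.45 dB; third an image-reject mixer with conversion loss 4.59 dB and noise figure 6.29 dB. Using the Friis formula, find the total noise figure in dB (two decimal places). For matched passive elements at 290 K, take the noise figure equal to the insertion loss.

2.26 dB

Convert to linear (a loss of L dB is a gain of −L dB): F_i = 10^(NF_i/10), G_i = 10^(G_i,dB/10)
  Stage 1: F_1 = 10^(0.399/10) = 1.096, G_1 = 10^(−0.399/10) = 0.9122
  Stage 2: F_2 = 10^(1.45/10) = 1.396, G_2 = 10^(13.7/10) = 23.44
  Stage 3: F_3 = 10^(6.29/10) = 4.256, G_3 = 10^(−4.59/10) = 0.3475
Friis cascade:
  F = 1.096 + (1.396 − 1)/0.9122 + (4.256 − 1)/21.38 = 1.683
NF = 10 log₁₀(1.683) = 2.26 dB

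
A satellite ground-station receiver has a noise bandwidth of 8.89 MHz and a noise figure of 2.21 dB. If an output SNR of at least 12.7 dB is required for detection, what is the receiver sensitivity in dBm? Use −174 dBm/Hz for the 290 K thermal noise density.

−89.6 dBm

Sensitivity = −174 + 10 log₁₀(B) + NF + SNR_min
= −174 + 69.49 + 2.21 + 12.7
= −89.60 dBm → −89.6 dBm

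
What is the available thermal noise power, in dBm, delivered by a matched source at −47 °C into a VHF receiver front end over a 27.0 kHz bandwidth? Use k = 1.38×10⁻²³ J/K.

T = −47 °C + 273.15 = 226.15 K
P_n = kTB = 1.38×10⁻²³ × 226.15 × 2.70×10⁴ = 8.43×10⁻¹⁷ W
In dBm: 10 log₁₀(8.43×10⁻¹⁷ / 10⁻³) = −130.7 dBm

−130.7 dBm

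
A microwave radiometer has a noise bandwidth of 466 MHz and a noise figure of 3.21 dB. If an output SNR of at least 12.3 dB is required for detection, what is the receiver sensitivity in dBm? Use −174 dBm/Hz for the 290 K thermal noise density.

−71.8 dBm

Sensitivity = −174 + 10 log₁₀(B) + NF + SNR_min
= −174 + 86.68 + 3.21 + 12.3
= −71.81 dBm → −71.8 dBm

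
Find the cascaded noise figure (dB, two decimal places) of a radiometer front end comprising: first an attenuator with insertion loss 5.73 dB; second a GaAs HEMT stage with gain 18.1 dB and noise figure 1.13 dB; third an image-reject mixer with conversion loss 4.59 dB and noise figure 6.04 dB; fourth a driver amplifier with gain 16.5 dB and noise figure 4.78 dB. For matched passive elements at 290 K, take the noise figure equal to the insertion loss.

7.29 dB

Convert to linear (a loss of L dB is a gain of −L dB): F_i = 10^(NF_i/10), G_i = 10^(G_i,dB/10)
  Stage 1: F_1 = 10^(5.73/10) = 3.741, G_1 = 10^(−5.73/10) = 0.2673
  Stage 2: F_2 = 10^(1.13/10) = 1.297, G_2 = 10^(18.1/10) = 64.57
  Stage 3: F_3 = 10^(6.04/10) = 4.018, G_3 = 10^(−4.59/10) = 0.3475
  Stage 4: F_4 = 10^(4.78/10) = 3.006, G_4 = 10^(16.5/10) = 44.67
Friis cascade:
  F = 3.741 + (1.297 − 1)/0.2673 + (4.018 − 1)/17.26 + (3.006 − 1)/5.998 = 5.362
NF = 10 log₁₀(5.362) = 7.29 dB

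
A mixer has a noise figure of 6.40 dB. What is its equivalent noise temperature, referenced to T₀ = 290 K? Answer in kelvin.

F = 10^(6.40/10) = 4.36516
T_e = (F − 1)·T₀ = (4.36516 − 1) × 290 = 976 K

976 K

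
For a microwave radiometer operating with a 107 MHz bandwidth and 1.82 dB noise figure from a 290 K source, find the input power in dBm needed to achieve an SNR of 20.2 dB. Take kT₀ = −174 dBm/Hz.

−71.7 dBm

Sensitivity = −174 + 10 log₁₀(B) + NF + SNR_min
= −174 + 80.29 + 1.82 + 20.2
= −71.69 dBm → −71.7 dBm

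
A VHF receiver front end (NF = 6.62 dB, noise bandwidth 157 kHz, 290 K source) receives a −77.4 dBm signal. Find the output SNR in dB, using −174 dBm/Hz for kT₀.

Noise floor: N = −174 + 10 log₁₀(B) + NF
10 log₁₀(1.57×10⁵) = 51.96 dB
N = −174 + 51.96 + 6.62 = −115.42 dBm
SNR = P_sig − N = −77.4 − (−115.42) = 38.02 dB → 38.0 dB

38.0 dB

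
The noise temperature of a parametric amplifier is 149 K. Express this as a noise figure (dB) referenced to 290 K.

F = 1 + T_e/T₀ = 1 + 149/290 = 1.51379
NF = 10 log₁₀(1.51379) = 1.80 dB

1.80 dB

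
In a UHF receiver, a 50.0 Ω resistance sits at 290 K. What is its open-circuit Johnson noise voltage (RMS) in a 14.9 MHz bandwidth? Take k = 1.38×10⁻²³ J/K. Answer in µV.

3.45 µV

V_n = √(4kTRB)
4kTRB = 4 × 1.38×10⁻²³ × 290 × 5.00×10¹ × 1.49×10⁷ = 1.19×10⁻¹¹ V²
V_n = √(1.19×10⁻¹¹) = 3.45×10⁻⁶ V = 3.45 µV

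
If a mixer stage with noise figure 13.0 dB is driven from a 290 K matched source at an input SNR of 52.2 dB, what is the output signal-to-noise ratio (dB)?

By definition F = SNR_in/SNR_out, so in dB: SNR_out = SNR_in − NF
SNR_out = 52.2 − 13.0 = 39.2 dB

39.2 dB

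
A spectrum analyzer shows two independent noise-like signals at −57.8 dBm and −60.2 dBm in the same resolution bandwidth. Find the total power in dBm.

Convert to linear, add, convert back:
P₁ = 1.66×10⁻⁹ W, P₂ = 9.55×10⁻¹⁰ W
P_tot = 2.61×10⁻⁹ W → 10 log₁₀(P_tot / 10⁻³) = −55.8 dBm

−55.8 dBm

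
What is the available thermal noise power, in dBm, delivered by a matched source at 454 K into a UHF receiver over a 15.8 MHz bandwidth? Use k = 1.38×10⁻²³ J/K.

P_n = kTB = 1.38×10⁻²³ × 454 × 1.58×10⁷ = 9.90×10⁻¹⁴ W
In dBm: 10 log₁₀(9.90×10⁻¹⁴ / 10⁻³) = −100.0 dBm

−100.0 dBm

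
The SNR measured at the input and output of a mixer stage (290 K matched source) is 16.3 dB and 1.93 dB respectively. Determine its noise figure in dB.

NF (dB) = SNR_in(dB) − SNR_out(dB) when the source is at T₀
NF = 16.3 − 1.93 = 14.37 dB

14.37 dB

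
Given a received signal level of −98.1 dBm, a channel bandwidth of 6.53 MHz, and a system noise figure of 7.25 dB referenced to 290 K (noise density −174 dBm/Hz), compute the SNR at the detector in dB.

Noise floor: N = −174 + 10 log₁₀(B) + NF
10 log₁₀(6.53×10⁶) = 68.15 dB
N = −174 + 68.15 + 7.25 = −98.60 dBm
SNR = P_sig − N = −98.1 − (−98.60) = 0.50 dB → 0.5 dB

0.5 dB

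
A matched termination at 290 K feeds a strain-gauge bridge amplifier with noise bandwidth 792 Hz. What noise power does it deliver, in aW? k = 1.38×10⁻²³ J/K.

3.17 aW

P_n = kTB = 1.38×10⁻²³ × 290 × 7.92×10² = 3.17×10⁻¹⁸ W = 3.17 aW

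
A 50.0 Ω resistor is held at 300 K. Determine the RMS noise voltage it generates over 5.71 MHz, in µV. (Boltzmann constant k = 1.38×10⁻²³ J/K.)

V_n = √(4kTRB)
4kTRB = 4 × 1.38×10⁻²³ × 300 × 5.00×10¹ × 5.71×10⁶ = 4.73×10⁻¹² V²
V_n = √(4.73×10⁻¹²) = 2.17×10⁻⁶ V = 2.17 µV

2.17 µV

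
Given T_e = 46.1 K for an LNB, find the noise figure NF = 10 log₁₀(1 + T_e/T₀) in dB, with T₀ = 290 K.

F = 1 + T_e/T₀ = 1 + 46.1/290 = 1.15897
NF = 10 log₁₀(1.15897) = 0.641 dB

0.641 dB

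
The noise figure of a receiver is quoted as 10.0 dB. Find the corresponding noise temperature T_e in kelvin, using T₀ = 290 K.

2610 K

F = 10^(10.0/10) = 10
T_e = (F − 1)·T₀ = (10 − 1) × 290 = 2610 K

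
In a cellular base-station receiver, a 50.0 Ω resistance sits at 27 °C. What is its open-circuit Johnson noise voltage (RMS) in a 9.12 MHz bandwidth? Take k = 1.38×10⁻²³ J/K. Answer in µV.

2.75 µV

T = 27 °C + 273.15 = 300.15 K
V_n = √(4kTRB)
4kTRB = 4 × 1.38×10⁻²³ × 300.15 × 5.00×10¹ × 9.12×10⁶ = 7.56×10⁻¹² V²
V_n = √(7.56×10⁻¹²) = 2.75×10⁻⁶ V = 2.75 µV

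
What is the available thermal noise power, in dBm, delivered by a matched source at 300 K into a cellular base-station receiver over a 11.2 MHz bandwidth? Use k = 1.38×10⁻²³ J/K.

−103.3 dBm

P_n = kTB = 1.38×10⁻²³ × 300 × 1.12×10⁷ = 4.64×10⁻¹⁴ W
In dBm: 10 log₁₀(4.64×10⁻¹⁴ / 10⁻³) = −103.3 dBm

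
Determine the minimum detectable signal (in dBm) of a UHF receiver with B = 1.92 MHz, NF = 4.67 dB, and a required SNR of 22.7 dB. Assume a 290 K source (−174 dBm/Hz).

−83.8 dBm

Sensitivity = −174 + 10 log₁₀(B) + NF + SNR_min
= −174 + 62.83 + 4.67 + 22.7
= −83.80 dBm → −83.8 dBm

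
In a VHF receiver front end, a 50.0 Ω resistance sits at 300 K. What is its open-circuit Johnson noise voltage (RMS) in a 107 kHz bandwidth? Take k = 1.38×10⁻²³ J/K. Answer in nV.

298 nV

V_n = √(4kTRB)
4kTRB = 4 × 1.38×10⁻²³ × 300 × 5.00×10¹ × 1.07×10⁵ = 8.86×10⁻¹⁴ V²
V_n = √(8.86×10⁻¹⁴) = 2.98×10⁻⁷ V = 298 nV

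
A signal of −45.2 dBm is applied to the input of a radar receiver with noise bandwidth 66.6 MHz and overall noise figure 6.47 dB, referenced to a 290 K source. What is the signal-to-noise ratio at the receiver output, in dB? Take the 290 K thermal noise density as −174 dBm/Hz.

44.1 dB

Noise floor: N = −174 + 10 log₁₀(B) + NF
10 log₁₀(6.66×10⁷) = 78.23 dB
N = −174 + 78.23 + 6.47 = −89.30 dBm
SNR = P_sig − N = −45.2 − (−89.30) = 44.10 dB → 44.1 dB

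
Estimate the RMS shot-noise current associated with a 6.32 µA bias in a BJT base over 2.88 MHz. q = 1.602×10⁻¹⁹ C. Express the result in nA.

I_n = √(2qI·B)
2qI·B = 2 × 1.602×10⁻¹⁹ × 6.32×10⁻⁶ × 2.88×10⁶ = 5.83×10⁻¹⁸ A²
I_n = √(5.83×10⁻¹⁸) = 2.41×10⁻⁹ A = 2.41 nA

2.41 nA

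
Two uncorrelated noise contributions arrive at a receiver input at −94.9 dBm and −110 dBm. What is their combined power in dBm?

−94.8 dBm

Convert to linear, add, convert back:
P₁ = 3.24×10⁻¹³ W, P₂ = 1.00×10⁻¹⁴ W
P_tot = 3.34×10⁻¹³ W → 10 log₁₀(P_tot / 10⁻³) = −94.8 dBm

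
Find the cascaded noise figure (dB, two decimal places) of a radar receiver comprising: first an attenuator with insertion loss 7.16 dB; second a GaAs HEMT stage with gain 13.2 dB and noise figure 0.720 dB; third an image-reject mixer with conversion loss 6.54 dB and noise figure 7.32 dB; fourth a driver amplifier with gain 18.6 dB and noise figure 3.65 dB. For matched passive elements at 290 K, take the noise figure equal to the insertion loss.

Convert to linear (a loss of L dB is a gain of −L dB): F_i = 10^(NF_i/10), G_i = 10^(G_i,dB/10)
  Stage 1: F_1 = 10^(7.16/10) = 5.200, G_1 = 10^(−7.16/10) = 0.1923
  Stage 2: F_2 = 10^(0.720/10) = 1.180, G_2 = 10^(13.2/10) = 20.89
  Stage 3: F_3 = 10^(7.32/10) = 5.395, G_3 = 10^(−6.54/10) = 0.2218
  Stage 4: F_4 = 10^(3.65/10) = 2.317, G_4 = 10^(18.6/10) = 72.44
Friis cascade:
  F = 5.200 + (1.180 − 1)/0.1923 + (5.395 − 1)/4.018 + (2.317 − 1)/0.8913 = 8.710
NF = 10 log₁₀(8.710) = 9.40 dB

9.40 dB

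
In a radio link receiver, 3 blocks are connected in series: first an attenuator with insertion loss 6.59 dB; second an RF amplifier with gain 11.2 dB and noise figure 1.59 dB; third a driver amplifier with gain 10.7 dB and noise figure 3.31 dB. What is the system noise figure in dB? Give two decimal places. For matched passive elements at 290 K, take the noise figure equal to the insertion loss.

8.43 dB

Convert to linear (a loss of L dB is a gain of −L dB): F_i = 10^(NF_i/10), G_i = 10^(G_i,dB/10)
  Stage 1: F_1 = 10^(6.59/10) = 4.560, G_1 = 10^(−6.59/10) = 0.2193
  Stage 2: F_2 = 10^(1.59/10) = 1.442, G_2 = 10^(11.2/10) = 13.18
  Stage 3: F_3 = 10^(3.31/10) = 2.143, G_3 = 10^(10.7/10) = 11.75
Friis cascade:
  F = 4.560 + (1.442 − 1)/0.2193 + (2.143 − 1)/2.891 = 6.972
NF = 10 log₁₀(6.972) = 8.43 dB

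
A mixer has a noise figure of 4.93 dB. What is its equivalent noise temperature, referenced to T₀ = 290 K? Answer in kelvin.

F = 10^(4.93/10) = 3.11172
T_e = (F − 1)·T₀ = (3.11172 − 1) × 290 = 612 K

612 K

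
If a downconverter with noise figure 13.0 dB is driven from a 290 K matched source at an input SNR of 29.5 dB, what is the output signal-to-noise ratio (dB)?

16.5 dB

By definition F = SNR_in/SNR_out, so in dB: SNR_out = SNR_in − NF
SNR_out = 29.5 − 13.0 = 16.5 dB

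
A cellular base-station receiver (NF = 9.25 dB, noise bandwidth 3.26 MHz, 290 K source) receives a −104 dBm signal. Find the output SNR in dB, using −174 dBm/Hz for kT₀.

Noise floor: N = −174 + 10 log₁₀(B) + NF
10 log₁₀(3.26×10⁶) = 65.13 dB
N = −174 + 65.13 + 9.25 = −99.62 dBm
SNR = P_sig − N = −104 − (−99.62) = −4.38 dB → −4.4 dB

−4.4 dB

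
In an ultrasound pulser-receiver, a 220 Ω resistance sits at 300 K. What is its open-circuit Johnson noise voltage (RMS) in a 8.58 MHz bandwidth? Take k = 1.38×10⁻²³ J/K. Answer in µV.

V_n = √(4kTRB)
4kTRB = 4 × 1.38×10⁻²³ × 300 × 2.20×10² × 8.58×10⁶ = 3.13×10⁻¹¹ V²
V_n = √(3.13×10⁻¹¹) = 5.59×10⁻⁶ V = 5.59 µV

5.59 µV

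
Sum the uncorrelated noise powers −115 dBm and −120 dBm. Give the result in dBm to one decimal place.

−113.8 dBm

Convert to linear, add, convert back:
P₁ = 3.16×10⁻¹⁵ W, P₂ = 1.00×10⁻¹⁵ W
P_tot = 4.16×10⁻¹⁵ W → 10 log₁₀(P_tot / 10⁻³) = −113.8 dBm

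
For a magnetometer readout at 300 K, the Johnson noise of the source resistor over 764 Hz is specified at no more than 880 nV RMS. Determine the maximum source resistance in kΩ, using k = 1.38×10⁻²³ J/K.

Johnson–Nyquist: V_n = √(4kTRB) ⇒ R = V_n² / (4kTB)
4kTB = 4 × 1.38×10⁻²³ × 300 × 7.64×10² = 1.27×10⁻¹⁷
R = (8.80×10⁻⁷)² / 1.27×10⁻¹⁷ = 6.12×10⁴ Ω = 61.2 kΩ

61.2 kΩ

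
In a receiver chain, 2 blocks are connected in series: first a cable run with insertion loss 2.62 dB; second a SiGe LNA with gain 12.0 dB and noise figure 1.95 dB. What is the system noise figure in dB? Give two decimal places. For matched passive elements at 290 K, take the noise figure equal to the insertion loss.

Convert to linear (a loss of L dB is a gain of −L dB): F_i = 10^(NF_i/10), G_i = 10^(G_i,dB/10)
  Stage 1: F_1 = 10^(2.62/10) = 1.828, G_1 = 10^(−2.62/10) = 0.5470
  Stage 2: F_2 = 10^(1.95/10) = 1.567, G_2 = 10^(12.0/10) = 15.85
Friis cascade:
  F = 1.828 + (1.567 − 1)/0.5470 = 2.864
NF = 10 log₁₀(2.864) = 4.57 dB

4.57 dB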